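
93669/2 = 46834 + 1/2 = 46834.50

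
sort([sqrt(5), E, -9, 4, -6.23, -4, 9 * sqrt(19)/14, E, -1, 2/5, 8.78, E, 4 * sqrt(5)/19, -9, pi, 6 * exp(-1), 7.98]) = [-9, -9, -6.23, -4, -1, 2/5, 4 * sqrt(5)/19, 6 * exp(-1), sqrt(5), E, E, E, 9 * sqrt(19)/14, pi, 4, 7.98, 8.78]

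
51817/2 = 25908 + 1/2 = 25908.50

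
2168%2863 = 2168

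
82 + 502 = 584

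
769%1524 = 769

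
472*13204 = 6232288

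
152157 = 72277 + 79880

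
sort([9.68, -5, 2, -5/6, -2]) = [-5, -2, -5/6, 2, 9.68]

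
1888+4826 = 6714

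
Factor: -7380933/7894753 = -1 * 3^1 * 7^1 * 131^1 * 757^(-1) * 2683^1 * 10429^(-1)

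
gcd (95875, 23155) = 5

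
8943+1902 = 10845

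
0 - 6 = -6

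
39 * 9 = 351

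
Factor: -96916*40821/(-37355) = 2^2*3^1*5^(-1)*11^1*31^(-1)*241^(-1)*1237^1*24229^1 = 3956208036/37355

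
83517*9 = 751653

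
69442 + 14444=83886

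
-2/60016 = -1/30008 ≈ -0.0000333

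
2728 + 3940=6668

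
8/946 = 4/473 ≈ 0.00846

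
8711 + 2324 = 11035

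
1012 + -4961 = -3949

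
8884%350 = 134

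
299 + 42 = 341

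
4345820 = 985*4412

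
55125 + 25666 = 80791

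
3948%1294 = 66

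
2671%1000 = 671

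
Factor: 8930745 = 3^2 * 5^1 * 198461^1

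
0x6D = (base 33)3A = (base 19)5E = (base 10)109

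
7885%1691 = 1121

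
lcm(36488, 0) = 0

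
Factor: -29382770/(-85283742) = 3^(-1)*5^1*19^(-1)*37^(-1)*20219^(-1)*2938277^1 = 14691385/42641871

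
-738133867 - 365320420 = -1103454287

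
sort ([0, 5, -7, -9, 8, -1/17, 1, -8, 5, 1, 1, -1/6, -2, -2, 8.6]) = [-9, -8, -7, -2, -2, -1/6, -1/17, 0, 1, 1, 1, 5, 5, 8, 8.6]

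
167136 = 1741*96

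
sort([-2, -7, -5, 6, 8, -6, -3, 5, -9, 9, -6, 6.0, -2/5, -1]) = [-9, -7, -6, -6, -5, -3, -2, -1, -2/5, 5, 6, 6.0, 8, 9]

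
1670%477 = 239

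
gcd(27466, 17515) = 31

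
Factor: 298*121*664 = 2^4*11^2*83^1*149^1 = 23942512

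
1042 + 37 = 1079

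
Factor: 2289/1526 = 2^(-1)*3^1 = 3/2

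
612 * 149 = 91188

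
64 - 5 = 59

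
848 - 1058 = -210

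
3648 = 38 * 96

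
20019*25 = 500475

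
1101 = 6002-4901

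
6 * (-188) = -1128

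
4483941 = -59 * (-75999)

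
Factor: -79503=-1 * 3^1 * 26501^1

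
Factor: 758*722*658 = 2^3*7^1*19^2*47^1*379^1 = 360107608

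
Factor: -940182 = -1*2^1*3^1*71^1*2207^1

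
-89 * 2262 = -201318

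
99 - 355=-256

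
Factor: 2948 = 2^2*11^1*67^1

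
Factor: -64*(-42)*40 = 2^10*3^1*5^1*7^1 = 107520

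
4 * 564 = 2256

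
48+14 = 62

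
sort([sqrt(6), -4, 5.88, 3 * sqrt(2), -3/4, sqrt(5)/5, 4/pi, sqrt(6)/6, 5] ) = [-4, -3/4, sqrt(6)/6, sqrt(5)/5, 4/pi, sqrt(6), 3 * sqrt(2), 5, 5.88] 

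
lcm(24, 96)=96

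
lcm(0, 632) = 0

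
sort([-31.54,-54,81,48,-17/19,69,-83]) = [-83,-54,-31.54,-17/19,48,69,81]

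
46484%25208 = 21276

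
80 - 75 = 5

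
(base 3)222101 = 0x2c8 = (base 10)712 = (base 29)og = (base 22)1a8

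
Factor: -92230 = -1*2^1*5^1*23^1*401^1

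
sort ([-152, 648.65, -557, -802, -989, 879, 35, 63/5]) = [-989, -802, -557, -152, 63/5, 35, 648.65, 879]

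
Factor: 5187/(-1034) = -1*2^(-1)*3^1*7^1*11^(-1)*13^1*19^1*47^(-1)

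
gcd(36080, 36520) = 440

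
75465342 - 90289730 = -14824388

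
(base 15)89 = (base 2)10000001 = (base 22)5j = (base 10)129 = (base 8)201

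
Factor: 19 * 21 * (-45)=-1 * 3^3 * 5^1 * 7^1 * 19^1=-17955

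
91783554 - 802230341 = -710446787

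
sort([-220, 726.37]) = [-220, 726.37]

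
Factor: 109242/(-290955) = -1 * 2^1 * 3^2 * 5^(-1) * 17^1 * 163^(-1) = -306/815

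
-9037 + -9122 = -18159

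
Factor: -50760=-1 * 2^3 * 3^3 * 5^1 * 47^1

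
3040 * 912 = 2772480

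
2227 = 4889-2662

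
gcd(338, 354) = 2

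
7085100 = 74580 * 95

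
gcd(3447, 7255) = 1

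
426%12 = 6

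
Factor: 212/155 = 2^2*5^(-1)*31^(-1)*53^1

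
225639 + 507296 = 732935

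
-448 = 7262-7710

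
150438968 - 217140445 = -66701477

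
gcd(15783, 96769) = 1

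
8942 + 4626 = 13568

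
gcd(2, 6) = 2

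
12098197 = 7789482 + 4308715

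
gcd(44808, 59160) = 24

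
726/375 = 242/125 ≈ 1.94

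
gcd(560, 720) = 80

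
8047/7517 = 1 + 530/7517 ≈ 1.07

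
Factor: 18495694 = 2^1 * 7^1 * 17^1 * 77713^1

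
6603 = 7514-911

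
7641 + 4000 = 11641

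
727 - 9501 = -8774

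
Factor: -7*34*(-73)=2^1*7^1*17^1*73^1=17374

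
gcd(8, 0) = 8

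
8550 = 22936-14386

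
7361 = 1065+6296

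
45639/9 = 5071 = 5071.00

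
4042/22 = 2021/11 ≈ 183.73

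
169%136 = 33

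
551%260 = 31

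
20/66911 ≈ 0.000299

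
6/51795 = 2/17265 ≈ 0.000116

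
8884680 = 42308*210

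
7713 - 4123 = 3590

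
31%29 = 2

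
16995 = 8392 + 8603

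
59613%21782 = 16049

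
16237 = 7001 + 9236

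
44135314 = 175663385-131528071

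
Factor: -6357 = -1*3^1*13^1*163^1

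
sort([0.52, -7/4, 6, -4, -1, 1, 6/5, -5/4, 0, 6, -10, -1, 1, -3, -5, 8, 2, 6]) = [-10, -5, -4, -3, -7/4, -5/4, -1, -1, 0, 0.52, 1, 1, 6/5, 2, 6, 6, 6, 8]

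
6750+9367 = 16117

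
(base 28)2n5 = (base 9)3033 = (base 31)29g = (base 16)8a9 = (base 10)2217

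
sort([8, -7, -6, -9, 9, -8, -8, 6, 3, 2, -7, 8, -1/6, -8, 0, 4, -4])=[-9, -8, -8, -8, -7, -7, -6, -4, -1/6, 0, 2, 3, 4, 6, 8, 8, 9]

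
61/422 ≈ 0.145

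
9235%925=910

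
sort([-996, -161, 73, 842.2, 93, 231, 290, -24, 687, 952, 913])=[-996, -161, -24, 73, 93, 231, 290, 687, 842.2, 913, 952]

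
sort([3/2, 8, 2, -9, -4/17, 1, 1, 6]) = [-9, -4/17, 1, 1, 3/2, 2, 6, 8]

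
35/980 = 1/28 ≈ 0.0357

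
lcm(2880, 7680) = 23040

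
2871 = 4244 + -1373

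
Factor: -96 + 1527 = 3^3 * 53^1 = 1431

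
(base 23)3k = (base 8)131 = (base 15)5e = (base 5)324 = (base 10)89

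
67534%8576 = 7502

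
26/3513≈0.00740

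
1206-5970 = -4764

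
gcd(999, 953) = 1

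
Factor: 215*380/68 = 5^2*17^(-1)*19^1*43^1 = 20425/17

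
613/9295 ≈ 0.0659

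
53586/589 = 90+576/589 ≈ 90.98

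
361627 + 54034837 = 54396464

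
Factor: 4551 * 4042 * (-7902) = -1 * 2^2 * 3^3 * 37^1 * 41^1 * 43^1 * 47^1 * 439^1 = -145358412084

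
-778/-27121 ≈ 0.0287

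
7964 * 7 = 55748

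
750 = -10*(-75)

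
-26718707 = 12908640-39627347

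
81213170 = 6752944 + 74460226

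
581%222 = 137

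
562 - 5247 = -4685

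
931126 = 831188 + 99938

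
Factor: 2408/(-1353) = -1*2^3*3^(-1)*7^1*11^(-1)*41^(-1)*43^1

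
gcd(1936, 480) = 16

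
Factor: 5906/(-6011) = -1*2^1*2953^1*6011^(-1)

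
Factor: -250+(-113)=-1 * 3^1 * 11^2=-363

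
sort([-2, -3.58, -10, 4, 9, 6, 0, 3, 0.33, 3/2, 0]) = [-10, -3.58, -2, 0, 0, 0.33, 3/2, 3, 4, 6, 9]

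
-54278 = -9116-45162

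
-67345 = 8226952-8294297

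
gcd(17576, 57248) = 8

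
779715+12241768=13021483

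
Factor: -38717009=-1*38717009^1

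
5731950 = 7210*795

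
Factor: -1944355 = -1*5^1*7^1*73^1*761^1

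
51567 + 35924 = 87491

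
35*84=2940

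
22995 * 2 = 45990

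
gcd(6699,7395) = 87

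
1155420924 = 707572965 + 447847959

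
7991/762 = 10 + 371/762≈10.49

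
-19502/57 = -342 - 8/57 ≈ -342.14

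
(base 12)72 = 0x56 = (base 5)321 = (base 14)62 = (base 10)86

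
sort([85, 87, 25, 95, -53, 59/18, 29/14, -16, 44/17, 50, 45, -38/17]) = [-53, -16, -38/17, 29/14, 44/17, 59/18, 25, 45, 50, 85, 87, 95]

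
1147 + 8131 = 9278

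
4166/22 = 189 + 4/11 ≈ 189.36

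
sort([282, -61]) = [-61, 282]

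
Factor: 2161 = 2161^1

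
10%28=10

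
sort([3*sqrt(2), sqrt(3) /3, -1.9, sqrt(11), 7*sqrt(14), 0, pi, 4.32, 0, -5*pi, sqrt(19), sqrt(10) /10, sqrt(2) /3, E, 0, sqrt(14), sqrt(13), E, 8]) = [-5*pi, -1.9, 0, 0, 0, sqrt(10) /10, sqrt(2) /3, sqrt(3) /3, E, E, pi, sqrt(11), sqrt(13), sqrt(14), 3*sqrt(2), 4.32, sqrt(19), 8, 7*sqrt(14)]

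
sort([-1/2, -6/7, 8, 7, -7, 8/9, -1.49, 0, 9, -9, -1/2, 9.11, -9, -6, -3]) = [-9, -9, -7, -6, -3, -1.49, -6/7, -1/2, -1/2, 0, 8/9, 7, 8, 9, 9.11]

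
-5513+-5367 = -10880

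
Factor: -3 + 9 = 2^1 * 3^1 = 6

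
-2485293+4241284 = 1755991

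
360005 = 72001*5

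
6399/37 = 172 + 35/37 ≈ 172.95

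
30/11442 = 5/1907 ≈ 0.00262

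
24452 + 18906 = 43358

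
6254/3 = 2084 + 2/3 ≈ 2084.67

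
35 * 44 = 1540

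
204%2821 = 204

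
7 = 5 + 2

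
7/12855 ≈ 0.000545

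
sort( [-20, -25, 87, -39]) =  [-39, -25, -20, 87]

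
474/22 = 21 + 6/11 ≈ 21.55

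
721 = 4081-3360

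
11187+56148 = 67335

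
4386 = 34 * 129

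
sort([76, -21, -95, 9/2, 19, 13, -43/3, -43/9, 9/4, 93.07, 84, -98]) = [-98, -95, -21, -43/3, -43/9, 9/4, 9/2, 13, 19, 76, 84, 93.07]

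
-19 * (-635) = 12065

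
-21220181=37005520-58225701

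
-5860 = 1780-7640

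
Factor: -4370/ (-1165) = 2^1*19^1*23^1*233^ (-1) = 874/233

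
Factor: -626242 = -1 * 2^1 * 521^1 * 601^1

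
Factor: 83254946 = 2^1*41627473^1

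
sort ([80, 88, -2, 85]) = [-2, 80, 85, 88]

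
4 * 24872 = 99488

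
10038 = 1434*7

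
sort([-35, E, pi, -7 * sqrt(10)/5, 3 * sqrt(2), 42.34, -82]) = [-82, -35, -7 * sqrt(10)/5, E, pi, 3 * sqrt(2), 42.34]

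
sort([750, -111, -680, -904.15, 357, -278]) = [-904.15, -680, -278, -111, 357, 750]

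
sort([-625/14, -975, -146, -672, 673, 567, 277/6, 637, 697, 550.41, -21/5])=[-975, -672, -146, -625/14, -21/5, 277/6, 550.41, 567, 637, 673, 697]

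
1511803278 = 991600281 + 520202997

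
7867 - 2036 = 5831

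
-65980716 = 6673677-72654393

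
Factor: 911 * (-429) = -1 * 3^1 * 11^1 * 13^1 * 911^1 = -390819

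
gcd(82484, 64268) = 4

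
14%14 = 0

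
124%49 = 26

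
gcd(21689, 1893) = 1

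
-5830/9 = -647 - 7/9≈-647.78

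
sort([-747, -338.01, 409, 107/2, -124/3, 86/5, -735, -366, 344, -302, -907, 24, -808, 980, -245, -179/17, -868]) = [-907, -868, -808, -747, -735, -366, -338.01, -302, -245, -124/3, -179/17, 86/5, 24, 107/2, 344, 409, 980]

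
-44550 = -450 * 99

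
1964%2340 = 1964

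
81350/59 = 1378 + 48/59≈1378.81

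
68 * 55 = 3740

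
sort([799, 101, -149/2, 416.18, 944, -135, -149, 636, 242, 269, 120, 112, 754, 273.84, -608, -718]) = [-718, -608, -149, -135, -149/2, 101, 112, 120, 242, 269, 273.84, 416.18, 636, 754, 799, 944]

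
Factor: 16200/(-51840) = -1 * 2^(-4) * 5^1 = -5/16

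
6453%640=53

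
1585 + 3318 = 4903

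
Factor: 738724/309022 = 2^1 * 7^1 * 3769^1 * 22073^(-1) = 52766/22073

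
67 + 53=120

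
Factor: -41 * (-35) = 5^1 * 7^1 * 41^1 = 1435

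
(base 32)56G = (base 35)4C8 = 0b1010011010000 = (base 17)1177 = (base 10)5328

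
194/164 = 1+15/82 ≈ 1.18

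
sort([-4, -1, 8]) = [-4, -1, 8]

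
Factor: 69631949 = 17^3*14173^1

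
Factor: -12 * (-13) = 2^2 * 3^1 * 13^1 = 156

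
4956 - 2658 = 2298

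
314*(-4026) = -1264164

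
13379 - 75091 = -61712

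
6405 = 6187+218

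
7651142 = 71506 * 107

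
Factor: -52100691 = -1*3^1*17366897^1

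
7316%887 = 220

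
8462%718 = 564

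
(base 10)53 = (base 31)1m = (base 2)110101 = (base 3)1222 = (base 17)32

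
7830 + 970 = 8800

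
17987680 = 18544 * 970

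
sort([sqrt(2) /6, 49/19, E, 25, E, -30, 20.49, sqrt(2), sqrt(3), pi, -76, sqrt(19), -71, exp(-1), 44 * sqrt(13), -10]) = [-76, -71, -30, -10, sqrt(2) /6, exp(-1), sqrt(2), sqrt(3), 49/19, E, E, pi, sqrt(19), 20.49, 25, 44 * sqrt(13)]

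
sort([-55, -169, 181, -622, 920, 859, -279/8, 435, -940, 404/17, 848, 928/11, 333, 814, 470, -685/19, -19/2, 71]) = [-940, -622, -169, -55, -685/19, -279/8, -19/2, 404/17, 71, 928/11, 181, 333, 435, 470, 814, 848, 859, 920]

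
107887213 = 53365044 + 54522169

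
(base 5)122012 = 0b1001000011000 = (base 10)4632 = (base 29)5el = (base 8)11030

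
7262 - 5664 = 1598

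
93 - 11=82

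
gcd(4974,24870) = 4974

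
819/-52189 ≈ -0.0157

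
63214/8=31607/4=7901.75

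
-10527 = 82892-93419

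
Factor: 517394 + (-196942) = 2^2*11^1*7283^1 = 320452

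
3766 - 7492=-3726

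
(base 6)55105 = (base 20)j01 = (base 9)11375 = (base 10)7601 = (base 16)1db1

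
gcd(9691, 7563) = 1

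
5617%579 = 406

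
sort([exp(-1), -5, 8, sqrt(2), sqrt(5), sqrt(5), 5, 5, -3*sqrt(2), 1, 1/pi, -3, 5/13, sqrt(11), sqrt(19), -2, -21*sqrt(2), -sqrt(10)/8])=[-21*sqrt(2), -5, -3*sqrt(2), -3, -2, -sqrt(10)/8, 1/pi, exp(-1), 5/13, 1, sqrt(2), sqrt(5), sqrt(5), sqrt(11), sqrt(19), 5, 5, 8]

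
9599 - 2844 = 6755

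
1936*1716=3322176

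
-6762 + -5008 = -11770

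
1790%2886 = 1790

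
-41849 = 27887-69736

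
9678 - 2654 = 7024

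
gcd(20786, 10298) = 38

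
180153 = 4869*37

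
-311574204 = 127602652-439176856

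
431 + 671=1102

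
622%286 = 50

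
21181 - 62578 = -41397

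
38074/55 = 692+14/55≈692.25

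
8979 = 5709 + 3270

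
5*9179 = 45895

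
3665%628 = 525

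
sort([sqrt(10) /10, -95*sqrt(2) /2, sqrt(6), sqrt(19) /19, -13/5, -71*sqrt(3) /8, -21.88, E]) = [-95*sqrt(2) /2, -21.88, -71*sqrt(3) /8, -13/5, sqrt(19) /19, sqrt(10) /10, sqrt(6), E]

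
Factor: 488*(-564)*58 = -1*2^6*3^1*29^1*47^1*61^1 = -15963456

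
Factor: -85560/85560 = -1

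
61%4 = 1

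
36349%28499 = 7850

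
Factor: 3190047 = 3^1 * 7^2 * 21701^1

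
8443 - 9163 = -720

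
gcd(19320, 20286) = 966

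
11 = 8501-8490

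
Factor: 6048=2^5*3^3*7^1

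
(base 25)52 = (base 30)47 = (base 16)7f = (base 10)127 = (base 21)61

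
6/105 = 2/35 ≈ 0.0571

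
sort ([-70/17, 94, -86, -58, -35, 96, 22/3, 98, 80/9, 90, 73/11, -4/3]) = [-86, -58, -35, -70/17, -4/3, 73/11, 22/3, 80/9, 90, 94, 96, 98]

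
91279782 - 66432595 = 24847187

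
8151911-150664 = 8001247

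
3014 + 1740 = 4754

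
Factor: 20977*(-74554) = -1*2^1*11^1*1907^1*37277^1 = -1563919258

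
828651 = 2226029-1397378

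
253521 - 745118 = -491597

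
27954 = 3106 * 9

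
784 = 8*98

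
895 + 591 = 1486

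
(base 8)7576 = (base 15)1296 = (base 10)3966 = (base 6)30210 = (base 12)2366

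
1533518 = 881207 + 652311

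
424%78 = 34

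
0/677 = 0 = 0.00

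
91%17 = 6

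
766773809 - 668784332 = 97989477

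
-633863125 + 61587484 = -572275641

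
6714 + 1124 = 7838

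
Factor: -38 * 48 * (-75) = 2^5 * 3^2 * 5^2 * 19^1 = 136800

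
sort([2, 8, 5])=[2, 5, 8]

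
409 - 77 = 332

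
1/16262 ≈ 0.0000615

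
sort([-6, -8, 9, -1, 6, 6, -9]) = [-9, -8, -6, -1, 6, 6, 9]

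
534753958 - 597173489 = -62419531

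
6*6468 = 38808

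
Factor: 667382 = 2^1 * 333691^1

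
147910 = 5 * 29582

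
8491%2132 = 2095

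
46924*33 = 1548492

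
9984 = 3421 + 6563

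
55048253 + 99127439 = 154175692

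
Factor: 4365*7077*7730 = 2^1*3^3*5^2*7^1*97^1*337^1*773^1 = 238788241650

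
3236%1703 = 1533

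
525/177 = 2 + 57/59 ≈ 2.97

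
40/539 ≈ 0.0742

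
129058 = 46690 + 82368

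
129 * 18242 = 2353218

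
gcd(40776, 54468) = 12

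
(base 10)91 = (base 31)2t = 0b1011011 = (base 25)3g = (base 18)51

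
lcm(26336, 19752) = 79008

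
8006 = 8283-277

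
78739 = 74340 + 4399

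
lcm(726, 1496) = 49368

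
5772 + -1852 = 3920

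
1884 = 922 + 962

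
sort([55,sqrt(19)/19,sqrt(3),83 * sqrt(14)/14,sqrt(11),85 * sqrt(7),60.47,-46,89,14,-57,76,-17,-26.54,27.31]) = [-57,-46,-26.54,-17,sqrt(19)/19,sqrt(3),sqrt(11),14,83 * sqrt(14)/14,27.31,55,60.47,76,89,85 * sqrt(7)]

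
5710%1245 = 730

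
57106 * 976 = 55735456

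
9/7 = 1 + 2/7 ≈ 1.29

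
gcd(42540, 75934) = 2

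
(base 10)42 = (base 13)33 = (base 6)110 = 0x2a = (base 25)1h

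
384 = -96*(-4)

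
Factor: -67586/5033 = -1*2^1*7^(-1)*47^1 = -94/7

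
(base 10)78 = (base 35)28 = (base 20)3i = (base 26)30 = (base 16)4e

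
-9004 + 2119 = -6885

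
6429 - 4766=1663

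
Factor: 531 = 3^2 * 59^1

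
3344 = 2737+607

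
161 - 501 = -340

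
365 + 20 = 385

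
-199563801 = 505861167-705424968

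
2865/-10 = -573/2 = -286.50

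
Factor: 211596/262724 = 3^1*229^1*853^(-1) = 687/853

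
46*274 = 12604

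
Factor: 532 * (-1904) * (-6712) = 2^9 * 7^2 * 17^1 * 19^1 * 839^1 = 6798772736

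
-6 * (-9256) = 55536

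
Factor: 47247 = 3^1*15749^1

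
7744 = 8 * 968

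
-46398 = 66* (-703) 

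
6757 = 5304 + 1453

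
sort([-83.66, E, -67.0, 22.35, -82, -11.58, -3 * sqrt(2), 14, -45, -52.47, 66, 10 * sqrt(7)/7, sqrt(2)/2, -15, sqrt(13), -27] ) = [-83.66, -82, -67.0, -52.47, -45, -27, -15, -11.58, -3 * sqrt(2), sqrt(2)/2, E, sqrt(13), 10 * sqrt(7)/7, 14, 22.35, 66] 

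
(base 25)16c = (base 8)1423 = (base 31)pc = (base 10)787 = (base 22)1dh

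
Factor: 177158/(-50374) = -1*89^(-1)*313^1 = -313/89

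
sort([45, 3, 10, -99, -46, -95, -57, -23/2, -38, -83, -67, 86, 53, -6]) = [-99, -95, -83, -67, -57, -46, -38, -23/2, -6, 3, 10, 45, 53, 86]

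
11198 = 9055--2143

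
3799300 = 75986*50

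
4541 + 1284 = 5825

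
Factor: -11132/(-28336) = 2^(-2)*7^(-1)*11^1 = 11/28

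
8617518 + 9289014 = 17906532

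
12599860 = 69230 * 182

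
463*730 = 337990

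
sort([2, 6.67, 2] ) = [2, 2, 6.67] 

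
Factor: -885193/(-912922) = 2^(-1)*241^1*3673^1*456461^(-1)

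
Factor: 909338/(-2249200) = -1 * 2^(-3) * 5^(-2) * 139^1 * 3271^1 * 5623^(-1) = -454669/1124600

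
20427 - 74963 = -54536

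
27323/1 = 27323 = 27323.00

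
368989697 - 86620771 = 282368926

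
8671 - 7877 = 794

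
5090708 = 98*51946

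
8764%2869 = 157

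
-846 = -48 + -798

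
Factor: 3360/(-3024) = -1*2^1*3^(-2)*5^1 = -10/9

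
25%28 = 25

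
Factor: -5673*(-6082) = 2^1*3^1*31^1*61^1*3041^1 = 34503186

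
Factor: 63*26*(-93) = -1*2^1*3^3*7^1*13^1*31^1 = -152334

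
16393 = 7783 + 8610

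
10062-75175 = -65113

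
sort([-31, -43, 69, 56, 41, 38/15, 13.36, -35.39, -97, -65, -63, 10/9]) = [-97, -65, -63, -43, -35.39, -31, 10/9, 38/15, 13.36, 41, 56, 69]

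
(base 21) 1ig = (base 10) 835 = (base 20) 21f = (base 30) rp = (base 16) 343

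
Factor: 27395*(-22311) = -1*3^2*5^1*37^1*67^1*5479^1 = -611209845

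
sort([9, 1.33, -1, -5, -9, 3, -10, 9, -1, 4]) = [-10, -9, -5, -1, -1, 1.33, 3, 4, 9, 9]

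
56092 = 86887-30795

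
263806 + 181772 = 445578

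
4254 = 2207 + 2047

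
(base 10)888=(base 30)ti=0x378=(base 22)1i8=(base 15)3e3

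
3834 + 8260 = 12094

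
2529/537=4 + 127/179 ≈ 4.71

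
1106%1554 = 1106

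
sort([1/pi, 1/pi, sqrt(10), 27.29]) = [1/pi, 1/pi, sqrt(10), 27.29]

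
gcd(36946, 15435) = 49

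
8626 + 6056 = 14682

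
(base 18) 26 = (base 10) 42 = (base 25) 1h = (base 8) 52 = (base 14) 30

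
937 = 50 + 887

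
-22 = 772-794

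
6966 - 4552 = 2414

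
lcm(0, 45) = 0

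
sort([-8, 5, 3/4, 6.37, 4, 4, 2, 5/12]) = [-8, 5/12, 3/4, 2, 4, 4, 5, 6.37]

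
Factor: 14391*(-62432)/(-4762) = 2^4*3^3*13^1*41^1*1951^1*2381^(-1) = 449229456/2381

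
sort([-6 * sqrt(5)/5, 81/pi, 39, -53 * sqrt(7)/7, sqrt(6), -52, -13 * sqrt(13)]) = [-52, -13 * sqrt(13), -53 * sqrt(7)/7, -6 * sqrt(5)/5, sqrt(6), 81/pi, 39]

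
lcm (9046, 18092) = 18092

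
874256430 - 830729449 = 43526981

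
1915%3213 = 1915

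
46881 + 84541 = 131422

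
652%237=178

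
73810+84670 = 158480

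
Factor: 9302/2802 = 3^(-1)*467^(-1)*4651^1 = 4651/1401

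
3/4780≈0.000628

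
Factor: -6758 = -1*2^1*31^1*109^1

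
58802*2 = 117604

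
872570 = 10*87257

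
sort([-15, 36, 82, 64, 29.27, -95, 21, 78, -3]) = [-95, -15, -3, 21, 29.27, 36, 64, 78, 82]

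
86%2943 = 86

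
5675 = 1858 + 3817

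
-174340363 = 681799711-856140074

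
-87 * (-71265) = 6200055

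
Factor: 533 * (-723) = -1 * 3^1 * 13^1 * 41^1 * 241^1 = -385359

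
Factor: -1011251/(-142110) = 2^(-1) * 3^(-2) * 5^(-1) * 31^1 * 1579^(-1) * 32621^1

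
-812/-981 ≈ 0.828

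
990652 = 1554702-564050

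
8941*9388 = 83938108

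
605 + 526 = 1131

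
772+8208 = 8980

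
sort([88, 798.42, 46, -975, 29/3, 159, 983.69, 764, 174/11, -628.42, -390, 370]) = [-975, -628.42, -390, 29/3, 174/11, 46, 88, 159, 370, 764, 798.42, 983.69]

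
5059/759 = 6 + 505/759 ≈ 6.67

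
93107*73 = 6796811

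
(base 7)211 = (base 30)3g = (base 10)106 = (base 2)1101010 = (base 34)34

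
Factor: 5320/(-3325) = -1 * 2^3 * 5^(-1) = -8/5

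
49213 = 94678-45465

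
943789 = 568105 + 375684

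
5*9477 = 47385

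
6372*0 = 0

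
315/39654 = 35/4406 ≈ 0.00794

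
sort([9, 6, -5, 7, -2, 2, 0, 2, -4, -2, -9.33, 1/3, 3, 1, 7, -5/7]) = [-9.33, -5, -4, -2, -2, -5/7, 0, 1/3, 1, 2, 2, 3, 6, 7, 7, 9]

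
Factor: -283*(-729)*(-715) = -1*3^6*5^1*11^1*13^1*283^1 = -147509505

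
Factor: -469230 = -1*2^1*3^1*5^1*15641^1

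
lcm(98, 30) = 1470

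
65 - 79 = -14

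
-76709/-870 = 88+149/870 ≈ 88.17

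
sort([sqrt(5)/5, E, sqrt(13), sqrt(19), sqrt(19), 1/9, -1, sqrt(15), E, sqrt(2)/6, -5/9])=[-1, -5/9, 1/9, sqrt(2)/6, sqrt(5)/5, E, E, sqrt(13), sqrt(15), sqrt(19), sqrt(19)]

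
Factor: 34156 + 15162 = 2^1 * 24659^1 = 49318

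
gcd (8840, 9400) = 40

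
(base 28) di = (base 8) 576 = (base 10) 382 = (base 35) aw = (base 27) e4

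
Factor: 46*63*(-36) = -1*2^3*3^4*7^1*23^1 = -104328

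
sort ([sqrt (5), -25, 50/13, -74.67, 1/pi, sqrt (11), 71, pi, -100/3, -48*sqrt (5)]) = [-48*sqrt (5), -74.67, -100/3, -25, 1/pi, sqrt (5), pi, sqrt (11), 50/13, 71]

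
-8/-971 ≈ 0.00824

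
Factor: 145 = 5^1 * 29^1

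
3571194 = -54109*(-66)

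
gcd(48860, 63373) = 1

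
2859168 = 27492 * 104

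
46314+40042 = 86356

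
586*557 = 326402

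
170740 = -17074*(-10)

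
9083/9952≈0.913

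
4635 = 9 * 515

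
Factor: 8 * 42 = 2^4 * 3^1 * 7^1 = 336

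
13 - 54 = -41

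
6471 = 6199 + 272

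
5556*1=5556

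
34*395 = 13430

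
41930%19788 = 2354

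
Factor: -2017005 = -1 * 3^1 * 5^1 * 47^1 * 2861^1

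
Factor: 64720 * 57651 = 2^4 * 3^1 * 5^1 * 11^1 * 809^1 * 1747^1 = 3731172720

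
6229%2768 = 693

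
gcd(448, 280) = 56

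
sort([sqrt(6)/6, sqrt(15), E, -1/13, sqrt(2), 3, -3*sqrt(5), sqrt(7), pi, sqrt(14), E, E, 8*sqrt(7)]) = [-3*sqrt(5), -1/13, sqrt(6)/6, sqrt(2), sqrt(7), E, E, E, 3, pi, sqrt(14), sqrt(15), 8*sqrt(7)]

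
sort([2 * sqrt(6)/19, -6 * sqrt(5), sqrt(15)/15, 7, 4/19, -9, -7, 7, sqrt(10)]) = [-6 * sqrt(5), -9, -7, 4/19, 2 * sqrt(6)/19, sqrt(15)/15, sqrt(10), 7, 7]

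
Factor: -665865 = -1 * 3^2 * 5^1 * 14797^1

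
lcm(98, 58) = 2842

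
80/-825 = -16/165 ≈ -0.0970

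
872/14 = 436/7 ≈ 62.29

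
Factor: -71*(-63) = 3^2*7^1*71^1 = 4473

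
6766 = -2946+9712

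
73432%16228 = 8520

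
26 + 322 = 348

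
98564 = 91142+7422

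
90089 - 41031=49058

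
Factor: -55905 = -1 * 3^1 * 5^1 * 3727^1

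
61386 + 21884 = 83270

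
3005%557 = 220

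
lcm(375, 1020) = 25500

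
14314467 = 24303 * 589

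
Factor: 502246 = 2^1*19^1*13217^1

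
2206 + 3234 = 5440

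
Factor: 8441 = 23^1*367^1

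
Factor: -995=-1 * 5^1 * 199^1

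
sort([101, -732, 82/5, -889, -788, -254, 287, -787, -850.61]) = [-889, -850.61, -788, -787, -732, -254, 82/5, 101, 287]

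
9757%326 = 303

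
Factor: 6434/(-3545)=-1*2^1*5^(-1)*709^(-1)*3217^1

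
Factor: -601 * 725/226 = -1 * 2^(-1) * 5^2 * 29^1 * 113^(-1) * 601^1 = -435725/226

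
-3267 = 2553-5820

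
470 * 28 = 13160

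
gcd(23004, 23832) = 36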